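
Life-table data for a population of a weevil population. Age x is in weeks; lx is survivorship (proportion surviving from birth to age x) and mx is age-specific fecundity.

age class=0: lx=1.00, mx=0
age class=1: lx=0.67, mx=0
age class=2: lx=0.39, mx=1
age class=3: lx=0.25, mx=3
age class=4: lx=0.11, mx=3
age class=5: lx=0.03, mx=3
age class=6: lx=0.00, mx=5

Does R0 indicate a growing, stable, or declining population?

growing

R0 = Σ lx·mx = 0 + 0 + 0.39 + 0.75 + 0.33 + 0.09 + 0 = 1.56
R0 > 1, so the population is growing.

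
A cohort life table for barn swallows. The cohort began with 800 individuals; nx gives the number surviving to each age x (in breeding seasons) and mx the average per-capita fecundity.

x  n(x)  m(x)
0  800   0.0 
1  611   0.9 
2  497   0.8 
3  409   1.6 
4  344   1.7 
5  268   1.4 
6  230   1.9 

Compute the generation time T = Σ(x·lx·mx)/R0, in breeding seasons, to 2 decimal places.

3.38

lx = nx/n0 = nx/800: 1, 0.76375, 0.62125, 0.51125, 0.43, 0.335, 0.2875
lx·mx: 0, 0.687375, 0.497, 0.818, 0.731, 0.469, 0.54625 → R0 = 3.748625
x·lx·mx: 0, 0.687375, 0.994, 2.454, 2.924, 2.345, 3.2775 → Σ = 12.681875
T = 12.681875 / 3.748625 = 3.383074… → 3.38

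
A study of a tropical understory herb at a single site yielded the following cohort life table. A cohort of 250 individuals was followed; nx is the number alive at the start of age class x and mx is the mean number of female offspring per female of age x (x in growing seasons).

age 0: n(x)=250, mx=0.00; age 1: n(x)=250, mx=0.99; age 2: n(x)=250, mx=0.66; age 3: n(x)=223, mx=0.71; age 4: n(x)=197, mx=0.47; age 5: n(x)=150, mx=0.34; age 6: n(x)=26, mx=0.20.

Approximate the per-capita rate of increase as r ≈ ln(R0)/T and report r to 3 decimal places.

0.445

lx = nx/n0 = nx/250: 1, 1, 1, 0.892, 0.788, 0.6, 0.104
R0 = Σ lx·mx = 0 + 0.99 + 0.66 + 0.63332 + 0.37036 + 0.204 + 0.0208 = 2.87848
Σ x·lx·mx = 6.8362; T = 6.8362/2.87848 = 2.37493…
r ≈ ln(R0)/T = ln(2.87848)/2.37493… = 0.44518… → 0.445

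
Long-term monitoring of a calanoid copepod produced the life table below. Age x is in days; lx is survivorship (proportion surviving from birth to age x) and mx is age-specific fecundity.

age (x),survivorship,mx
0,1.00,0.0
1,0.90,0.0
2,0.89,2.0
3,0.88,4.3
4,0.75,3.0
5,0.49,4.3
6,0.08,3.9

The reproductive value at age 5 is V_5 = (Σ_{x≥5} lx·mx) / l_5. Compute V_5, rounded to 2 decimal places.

lx·mx for x ≥ 5: 2.107, 0.312 → sum = 2.419
V_5 = 2.419 / l_5 = 2.419 / 0.49 = 4.936735… → 4.94

4.94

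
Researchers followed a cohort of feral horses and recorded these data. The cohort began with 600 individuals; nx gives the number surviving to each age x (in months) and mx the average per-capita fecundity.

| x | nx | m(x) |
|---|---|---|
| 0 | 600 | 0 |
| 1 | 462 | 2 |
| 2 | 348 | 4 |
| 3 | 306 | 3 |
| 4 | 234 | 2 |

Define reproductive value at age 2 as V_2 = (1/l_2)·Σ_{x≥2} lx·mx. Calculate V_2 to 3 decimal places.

7.983

lx = nx/n0 = nx/600: 1, 0.77, 0.58, 0.51, 0.39
lx·mx for x ≥ 2: 2.32, 1.53, 0.78 → sum = 4.63
V_2 = 4.63 / l_2 = 4.63 / 0.58 = 7.982759… → 7.983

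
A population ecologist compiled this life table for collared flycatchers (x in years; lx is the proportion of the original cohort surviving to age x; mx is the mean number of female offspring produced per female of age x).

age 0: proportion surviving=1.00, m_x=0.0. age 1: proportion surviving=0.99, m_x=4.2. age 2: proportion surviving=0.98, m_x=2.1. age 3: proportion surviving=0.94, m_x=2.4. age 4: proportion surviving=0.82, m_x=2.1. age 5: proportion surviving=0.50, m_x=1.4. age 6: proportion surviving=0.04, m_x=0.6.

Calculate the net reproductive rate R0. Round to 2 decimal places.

lx·mx by age: 0, 4.158, 2.058, 2.256, 1.722, 0.7, 0.024
R0 = Σ lx·mx = 10.918 → 10.92

10.92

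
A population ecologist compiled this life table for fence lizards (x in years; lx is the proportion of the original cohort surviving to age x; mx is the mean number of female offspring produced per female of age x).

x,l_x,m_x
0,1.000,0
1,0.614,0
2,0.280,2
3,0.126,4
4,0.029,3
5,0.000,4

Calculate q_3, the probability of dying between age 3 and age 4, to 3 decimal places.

0.770

q_3 = (l_3 − l_4) / l_3 = (0.126 − 0.029) / 0.126
     = 0.097 / 0.126 = 0.769841… → 0.770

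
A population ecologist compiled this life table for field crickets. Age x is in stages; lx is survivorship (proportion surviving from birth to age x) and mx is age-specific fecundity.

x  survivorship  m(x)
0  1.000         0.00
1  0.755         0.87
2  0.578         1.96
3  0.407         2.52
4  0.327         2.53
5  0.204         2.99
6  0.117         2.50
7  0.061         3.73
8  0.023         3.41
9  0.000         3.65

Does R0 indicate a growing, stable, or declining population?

R0 = Σ lx·mx = 0 + 0.65685 + 1.13288 + 1.02564 + 0.82731 + 0.60996 + 0.2925 + 0.22753 + 0.07843 + 0 = 4.8511
R0 > 1, so the population is growing.

growing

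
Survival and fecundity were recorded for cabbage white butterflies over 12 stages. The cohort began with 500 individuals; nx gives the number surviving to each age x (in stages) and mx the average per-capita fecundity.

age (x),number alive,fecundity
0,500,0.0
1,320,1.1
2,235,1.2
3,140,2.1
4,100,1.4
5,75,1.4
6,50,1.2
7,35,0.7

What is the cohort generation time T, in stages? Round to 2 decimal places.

lx = nx/n0 = nx/500: 1, 0.64, 0.47, 0.28, 0.2, 0.15, 0.1, 0.07
lx·mx: 0, 0.704, 0.564, 0.588, 0.28, 0.21, 0.12, 0.049 → R0 = 2.515
x·lx·mx: 0, 0.704, 1.128, 1.764, 1.12, 1.05, 0.72, 0.343 → Σ = 6.829
T = 6.829 / 2.515 = 2.715308… → 2.72

2.72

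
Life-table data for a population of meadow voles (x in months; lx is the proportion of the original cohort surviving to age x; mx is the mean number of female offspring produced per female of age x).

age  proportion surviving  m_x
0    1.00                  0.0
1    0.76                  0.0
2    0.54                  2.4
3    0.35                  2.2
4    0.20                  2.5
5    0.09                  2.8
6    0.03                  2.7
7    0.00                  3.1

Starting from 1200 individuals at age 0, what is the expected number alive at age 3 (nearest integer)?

Expected survivors = N0 · l_3 = 1200 × 0.35 = 420 → 420

420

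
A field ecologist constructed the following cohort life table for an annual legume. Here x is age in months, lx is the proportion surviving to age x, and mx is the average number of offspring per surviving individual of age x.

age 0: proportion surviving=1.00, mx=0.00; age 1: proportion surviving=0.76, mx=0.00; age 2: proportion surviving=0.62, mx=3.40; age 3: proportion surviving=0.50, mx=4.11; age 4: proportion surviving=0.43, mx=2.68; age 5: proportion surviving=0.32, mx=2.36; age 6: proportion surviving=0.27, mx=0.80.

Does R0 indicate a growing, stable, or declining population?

R0 = Σ lx·mx = 0 + 0 + 2.108 + 2.055 + 1.1524 + 0.7552 + 0.216 = 6.2866
R0 > 1, so the population is growing.

growing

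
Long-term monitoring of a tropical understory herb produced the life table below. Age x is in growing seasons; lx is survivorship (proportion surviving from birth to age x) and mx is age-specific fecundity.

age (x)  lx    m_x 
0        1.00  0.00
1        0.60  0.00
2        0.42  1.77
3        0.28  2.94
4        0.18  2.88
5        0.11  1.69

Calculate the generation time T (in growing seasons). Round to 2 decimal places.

lx·mx: 0, 0, 0.7434, 0.8232, 0.5184, 0.1859 → R0 = 2.2709
x·lx·mx: 0, 0, 1.4868, 2.4696, 2.0736, 0.9295 → Σ = 6.9595
T = 6.9595 / 2.2709 = 3.064644… → 3.06

3.06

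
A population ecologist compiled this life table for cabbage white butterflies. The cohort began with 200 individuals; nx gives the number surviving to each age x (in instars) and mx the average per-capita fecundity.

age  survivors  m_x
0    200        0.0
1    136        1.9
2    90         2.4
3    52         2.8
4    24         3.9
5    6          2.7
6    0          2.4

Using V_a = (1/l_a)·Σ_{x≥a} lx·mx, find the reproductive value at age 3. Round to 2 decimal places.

lx = nx/n0 = nx/200: 1, 0.68, 0.45, 0.26, 0.12, 0.03, 0
lx·mx for x ≥ 3: 0.728, 0.468, 0.081, 0 → sum = 1.277
V_3 = 1.277 / l_3 = 1.277 / 0.26 = 4.911538… → 4.91

4.91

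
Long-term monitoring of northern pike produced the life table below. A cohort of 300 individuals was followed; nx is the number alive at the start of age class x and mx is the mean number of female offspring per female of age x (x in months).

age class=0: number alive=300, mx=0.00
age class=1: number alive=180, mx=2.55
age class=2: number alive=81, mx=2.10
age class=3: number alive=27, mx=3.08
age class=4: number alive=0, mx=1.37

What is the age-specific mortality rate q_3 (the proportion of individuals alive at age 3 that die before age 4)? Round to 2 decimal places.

lx = nx/n0 = nx/300: 1, 0.6, 0.27, 0.09, 0
q_3 = (l_3 − l_4) / l_3 = (0.09 − 0) / 0.09
     = 0.09 / 0.09 = 1 → 1.00

1.00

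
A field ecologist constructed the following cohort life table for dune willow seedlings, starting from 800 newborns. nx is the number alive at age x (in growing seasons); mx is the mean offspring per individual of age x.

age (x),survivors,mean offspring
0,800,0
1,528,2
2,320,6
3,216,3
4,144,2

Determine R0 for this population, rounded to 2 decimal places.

4.89

lx = nx/n0 = nx/800: 1, 0.66, 0.4, 0.27, 0.18
lx·mx by age: 0, 1.32, 2.4, 0.81, 0.36
R0 = Σ lx·mx = 4.89 → 4.89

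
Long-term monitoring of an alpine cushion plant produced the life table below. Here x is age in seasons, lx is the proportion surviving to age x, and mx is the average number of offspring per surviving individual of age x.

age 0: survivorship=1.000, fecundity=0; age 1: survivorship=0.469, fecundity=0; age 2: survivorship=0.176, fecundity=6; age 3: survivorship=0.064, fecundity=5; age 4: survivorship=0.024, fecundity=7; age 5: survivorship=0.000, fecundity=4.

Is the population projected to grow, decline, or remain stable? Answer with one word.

growing

R0 = Σ lx·mx = 0 + 0 + 1.056 + 0.32 + 0.168 + 0 = 1.544
R0 > 1, so the population is growing.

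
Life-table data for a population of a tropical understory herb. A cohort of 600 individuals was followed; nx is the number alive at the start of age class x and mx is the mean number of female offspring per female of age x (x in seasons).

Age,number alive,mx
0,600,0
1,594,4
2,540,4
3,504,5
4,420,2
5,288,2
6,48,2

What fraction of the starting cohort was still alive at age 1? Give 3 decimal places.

l_1 = n_1/n_0 = 594/600 = 0.99 → 0.990

0.990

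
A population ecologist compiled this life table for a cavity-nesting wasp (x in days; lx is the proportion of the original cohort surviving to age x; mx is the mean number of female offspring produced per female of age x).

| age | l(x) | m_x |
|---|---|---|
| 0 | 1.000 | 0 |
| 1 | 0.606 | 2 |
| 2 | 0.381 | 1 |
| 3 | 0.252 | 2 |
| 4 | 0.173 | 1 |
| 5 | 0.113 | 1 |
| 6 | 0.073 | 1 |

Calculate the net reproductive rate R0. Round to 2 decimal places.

lx·mx by age: 0, 1.212, 0.381, 0.504, 0.173, 0.113, 0.073
R0 = Σ lx·mx = 2.456 → 2.46

2.46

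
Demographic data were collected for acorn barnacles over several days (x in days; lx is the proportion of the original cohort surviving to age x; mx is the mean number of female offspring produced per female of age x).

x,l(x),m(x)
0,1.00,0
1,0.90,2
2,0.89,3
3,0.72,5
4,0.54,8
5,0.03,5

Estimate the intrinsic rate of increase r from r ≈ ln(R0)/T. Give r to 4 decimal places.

R0 = Σ lx·mx = 0 + 1.8 + 2.67 + 3.6 + 4.32 + 0.15 = 12.54
Σ x·lx·mx = 35.97; T = 35.97/12.54 = 2.86842…
r ≈ ln(R0)/T = ln(12.54)/2.86842… = 0.881643… → 0.8816

0.8816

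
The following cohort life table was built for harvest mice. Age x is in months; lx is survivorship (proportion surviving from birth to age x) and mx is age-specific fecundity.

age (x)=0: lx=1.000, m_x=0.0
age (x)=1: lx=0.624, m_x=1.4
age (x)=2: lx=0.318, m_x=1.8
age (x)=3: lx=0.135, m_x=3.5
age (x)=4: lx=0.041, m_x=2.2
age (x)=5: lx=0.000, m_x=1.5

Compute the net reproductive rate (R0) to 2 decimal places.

lx·mx by age: 0, 0.8736, 0.5724, 0.4725, 0.0902, 0
R0 = Σ lx·mx = 2.0087 → 2.01

2.01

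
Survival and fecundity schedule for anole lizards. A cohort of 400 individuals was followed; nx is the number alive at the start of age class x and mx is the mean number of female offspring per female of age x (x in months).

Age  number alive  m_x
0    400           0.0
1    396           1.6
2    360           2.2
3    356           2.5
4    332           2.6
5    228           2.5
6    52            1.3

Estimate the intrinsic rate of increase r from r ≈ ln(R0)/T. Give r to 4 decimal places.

0.7423

lx = nx/n0 = nx/400: 1, 0.99, 0.9, 0.89, 0.83, 0.57, 0.13
R0 = Σ lx·mx = 0 + 1.584 + 1.98 + 2.225 + 2.158 + 1.425 + 0.169 = 9.541
Σ x·lx·mx = 28.99; T = 28.99/9.541 = 3.03847…
r ≈ ln(R0)/T = ln(9.541)/3.03847… = 0.742348… → 0.7423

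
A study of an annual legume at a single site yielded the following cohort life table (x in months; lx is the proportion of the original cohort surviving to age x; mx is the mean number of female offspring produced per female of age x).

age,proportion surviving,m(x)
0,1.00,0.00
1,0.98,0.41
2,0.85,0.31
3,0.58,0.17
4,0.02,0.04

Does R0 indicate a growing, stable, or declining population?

R0 = Σ lx·mx = 0 + 0.4018 + 0.2635 + 0.0986 + 0.0008 = 0.7647
R0 < 1, so the population is declining.

declining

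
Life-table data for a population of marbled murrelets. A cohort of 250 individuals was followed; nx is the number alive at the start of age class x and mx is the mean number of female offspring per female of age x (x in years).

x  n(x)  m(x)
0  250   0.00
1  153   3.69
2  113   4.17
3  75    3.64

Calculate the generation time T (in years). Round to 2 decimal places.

lx = nx/n0 = nx/250: 1, 0.612, 0.452, 0.3
lx·mx: 0, 2.25828, 1.88484, 1.092 → R0 = 5.23512
x·lx·mx: 0, 2.25828, 3.76968, 3.276 → Σ = 9.30396
T = 9.30396 / 5.23512 = 1.77722… → 1.78

1.78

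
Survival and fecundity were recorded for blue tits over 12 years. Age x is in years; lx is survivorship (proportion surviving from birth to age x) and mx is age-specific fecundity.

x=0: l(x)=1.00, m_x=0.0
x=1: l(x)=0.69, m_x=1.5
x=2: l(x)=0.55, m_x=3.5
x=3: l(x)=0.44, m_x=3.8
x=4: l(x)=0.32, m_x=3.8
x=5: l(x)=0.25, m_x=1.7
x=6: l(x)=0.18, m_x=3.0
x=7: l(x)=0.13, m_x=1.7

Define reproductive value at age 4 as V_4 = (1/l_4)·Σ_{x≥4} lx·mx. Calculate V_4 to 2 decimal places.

lx·mx for x ≥ 4: 1.216, 0.425, 0.54, 0.221 → sum = 2.402
V_4 = 2.402 / l_4 = 2.402 / 0.32 = 7.50625 → 7.51

7.51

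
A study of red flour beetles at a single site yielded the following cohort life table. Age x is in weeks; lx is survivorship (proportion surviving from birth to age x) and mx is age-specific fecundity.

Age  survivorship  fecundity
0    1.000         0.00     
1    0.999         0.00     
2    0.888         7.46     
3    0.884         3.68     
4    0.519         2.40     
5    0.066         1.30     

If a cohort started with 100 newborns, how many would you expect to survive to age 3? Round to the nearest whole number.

88

Expected survivors = N0 · l_3 = 100 × 0.884 = 88.4 → 88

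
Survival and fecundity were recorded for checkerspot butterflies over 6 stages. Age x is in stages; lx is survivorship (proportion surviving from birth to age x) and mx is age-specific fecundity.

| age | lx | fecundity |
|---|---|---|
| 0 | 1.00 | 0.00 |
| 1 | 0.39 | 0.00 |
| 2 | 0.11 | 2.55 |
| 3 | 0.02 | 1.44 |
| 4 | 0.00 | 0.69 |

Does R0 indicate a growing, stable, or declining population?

R0 = Σ lx·mx = 0 + 0 + 0.2805 + 0.0288 + 0 = 0.3093
R0 < 1, so the population is declining.

declining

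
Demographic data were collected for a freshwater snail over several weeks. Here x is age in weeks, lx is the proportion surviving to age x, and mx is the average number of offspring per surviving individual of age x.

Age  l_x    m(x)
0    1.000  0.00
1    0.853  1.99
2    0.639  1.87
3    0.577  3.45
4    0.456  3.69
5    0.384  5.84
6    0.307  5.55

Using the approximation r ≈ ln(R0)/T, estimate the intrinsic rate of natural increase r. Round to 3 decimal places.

R0 = Σ lx·mx = 0 + 1.69747 + 1.19493 + 1.99065 + 1.68264 + 2.24256 + 1.70385 = 10.5121
Σ x·lx·mx = 38.22574; T = 38.22574/10.5121 = 3.63636…
r ≈ ln(R0)/T = ln(10.5121)/3.63636… = 0.64695… → 0.647

0.647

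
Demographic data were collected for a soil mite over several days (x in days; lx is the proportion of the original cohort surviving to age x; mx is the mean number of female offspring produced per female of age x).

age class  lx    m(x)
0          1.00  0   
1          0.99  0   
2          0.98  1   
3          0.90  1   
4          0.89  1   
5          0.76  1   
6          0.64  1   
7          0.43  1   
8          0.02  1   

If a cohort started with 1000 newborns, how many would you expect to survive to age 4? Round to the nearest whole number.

Expected survivors = N0 · l_4 = 1000 × 0.89 = 890 → 890

890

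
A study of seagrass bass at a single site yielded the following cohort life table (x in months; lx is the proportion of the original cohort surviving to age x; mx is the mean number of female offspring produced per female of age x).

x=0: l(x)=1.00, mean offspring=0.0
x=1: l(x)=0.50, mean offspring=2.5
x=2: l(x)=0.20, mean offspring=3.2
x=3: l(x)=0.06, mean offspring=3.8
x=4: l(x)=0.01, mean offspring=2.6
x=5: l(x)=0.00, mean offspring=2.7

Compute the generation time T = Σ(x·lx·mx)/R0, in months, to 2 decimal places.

1.55

lx·mx: 0, 1.25, 0.64, 0.228, 0.026, 0 → R0 = 2.144
x·lx·mx: 0, 1.25, 1.28, 0.684, 0.104, 0 → Σ = 3.318
T = 3.318 / 2.144 = 1.547575… → 1.55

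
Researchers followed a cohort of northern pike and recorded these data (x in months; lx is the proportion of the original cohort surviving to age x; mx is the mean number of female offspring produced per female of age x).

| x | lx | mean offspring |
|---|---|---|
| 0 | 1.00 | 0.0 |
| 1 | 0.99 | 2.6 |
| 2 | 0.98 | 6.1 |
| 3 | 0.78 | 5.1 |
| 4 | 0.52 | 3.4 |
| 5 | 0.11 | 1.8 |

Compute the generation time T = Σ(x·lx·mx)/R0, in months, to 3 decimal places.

2.382

lx·mx: 0, 2.574, 5.978, 3.978, 1.768, 0.198 → R0 = 14.496
x·lx·mx: 0, 2.574, 11.956, 11.934, 7.072, 0.99 → Σ = 34.526
T = 34.526 / 14.496 = 2.38176… → 2.382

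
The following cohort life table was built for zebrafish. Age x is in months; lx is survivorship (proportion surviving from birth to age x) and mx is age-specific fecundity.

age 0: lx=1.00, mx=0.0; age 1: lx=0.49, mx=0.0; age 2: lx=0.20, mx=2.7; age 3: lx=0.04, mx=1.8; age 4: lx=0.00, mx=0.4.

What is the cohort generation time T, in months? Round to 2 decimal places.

2.12

lx·mx: 0, 0, 0.54, 0.072, 0 → R0 = 0.612
x·lx·mx: 0, 0, 1.08, 0.216, 0 → Σ = 1.296
T = 1.296 / 0.612 = 2.117647… → 2.12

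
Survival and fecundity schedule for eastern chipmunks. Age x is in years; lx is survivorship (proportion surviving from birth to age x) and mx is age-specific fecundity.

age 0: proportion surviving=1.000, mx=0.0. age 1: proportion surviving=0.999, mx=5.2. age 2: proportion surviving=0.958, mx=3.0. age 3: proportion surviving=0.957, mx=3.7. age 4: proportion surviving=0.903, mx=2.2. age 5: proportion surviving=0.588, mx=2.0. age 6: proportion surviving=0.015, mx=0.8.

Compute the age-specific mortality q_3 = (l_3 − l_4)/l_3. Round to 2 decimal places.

0.06

q_3 = (l_3 − l_4) / l_3 = (0.957 − 0.903) / 0.957
     = 0.054 / 0.957 = 0.056426… → 0.06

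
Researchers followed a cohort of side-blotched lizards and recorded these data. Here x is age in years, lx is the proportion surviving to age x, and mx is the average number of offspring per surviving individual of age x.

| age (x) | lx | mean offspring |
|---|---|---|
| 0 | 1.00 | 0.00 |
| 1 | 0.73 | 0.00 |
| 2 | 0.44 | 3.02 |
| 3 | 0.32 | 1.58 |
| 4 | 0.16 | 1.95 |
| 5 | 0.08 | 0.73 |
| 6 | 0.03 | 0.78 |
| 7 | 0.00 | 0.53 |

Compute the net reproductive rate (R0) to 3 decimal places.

lx·mx by age: 0, 0, 1.3288, 0.5056, 0.312, 0.0584, 0.0234, 0
R0 = Σ lx·mx = 2.2282 → 2.228

2.228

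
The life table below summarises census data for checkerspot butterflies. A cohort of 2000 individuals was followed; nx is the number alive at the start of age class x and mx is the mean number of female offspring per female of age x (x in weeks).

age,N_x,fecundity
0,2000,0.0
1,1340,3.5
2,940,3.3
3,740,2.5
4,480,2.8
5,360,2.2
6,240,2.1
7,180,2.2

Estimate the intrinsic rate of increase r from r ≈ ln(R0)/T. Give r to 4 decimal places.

lx = nx/n0 = nx/2000: 1, 0.67, 0.47, 0.37, 0.24, 0.18, 0.12, 0.09
R0 = Σ lx·mx = 0 + 2.345 + 1.551 + 0.925 + 0.672 + 0.396 + 0.252 + 0.198 = 6.339
Σ x·lx·mx = 15.788; T = 15.788/6.339 = 2.49061…
r ≈ ln(R0)/T = ln(6.339)/2.49061… = 0.741472… → 0.7415

0.7415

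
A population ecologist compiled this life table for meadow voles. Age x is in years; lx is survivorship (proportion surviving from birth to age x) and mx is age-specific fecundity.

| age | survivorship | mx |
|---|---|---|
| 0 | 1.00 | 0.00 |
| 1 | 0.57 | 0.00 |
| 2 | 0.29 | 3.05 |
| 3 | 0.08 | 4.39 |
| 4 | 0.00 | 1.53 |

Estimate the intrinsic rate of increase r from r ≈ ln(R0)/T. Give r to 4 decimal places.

R0 = Σ lx·mx = 0 + 0 + 0.8845 + 0.3512 + 0 = 1.2357
Σ x·lx·mx = 2.8226; T = 2.8226/1.2357 = 2.28421…
r ≈ ln(R0)/T = ln(1.2357)/2.28421… = 0.092652… → 0.0927

0.0927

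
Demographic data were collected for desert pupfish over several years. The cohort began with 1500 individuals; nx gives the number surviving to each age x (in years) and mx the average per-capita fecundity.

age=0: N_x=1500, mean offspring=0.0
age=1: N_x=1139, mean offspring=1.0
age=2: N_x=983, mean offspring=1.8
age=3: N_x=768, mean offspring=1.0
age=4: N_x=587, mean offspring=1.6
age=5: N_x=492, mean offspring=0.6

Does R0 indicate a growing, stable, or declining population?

lx = nx/n0 = nx/1500: 1, 0.75933…, 0.65533…, 0.512, 0.39133…, 0.328
R0 = Σ lx·mx = 0 + 0.759333… + 1.1796… + 0.512 + 0.626133… + 0.1968 = 3.273867…
R0 > 1, so the population is growing.

growing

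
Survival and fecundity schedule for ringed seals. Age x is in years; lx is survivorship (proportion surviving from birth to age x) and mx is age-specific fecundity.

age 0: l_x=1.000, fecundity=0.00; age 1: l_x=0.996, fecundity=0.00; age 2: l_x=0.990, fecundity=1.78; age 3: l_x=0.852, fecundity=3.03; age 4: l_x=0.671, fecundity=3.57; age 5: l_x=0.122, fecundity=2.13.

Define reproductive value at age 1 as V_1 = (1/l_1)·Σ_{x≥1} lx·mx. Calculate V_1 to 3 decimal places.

lx·mx for x ≥ 1: 0, 1.7622, 2.58156, 2.39547, 0.25986 → sum = 6.99909
V_1 = 6.99909 / l_1 = 6.99909 / 0.996 = 7.027199… → 7.027

7.027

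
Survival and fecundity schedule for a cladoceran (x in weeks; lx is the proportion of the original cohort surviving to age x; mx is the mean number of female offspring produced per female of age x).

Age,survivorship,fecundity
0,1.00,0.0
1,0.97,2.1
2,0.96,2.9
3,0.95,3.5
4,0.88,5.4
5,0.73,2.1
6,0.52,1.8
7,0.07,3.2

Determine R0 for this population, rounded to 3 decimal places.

15.591

lx·mx by age: 0, 2.037, 2.784, 3.325, 4.752, 1.533, 0.936, 0.224
R0 = Σ lx·mx = 15.591 → 15.591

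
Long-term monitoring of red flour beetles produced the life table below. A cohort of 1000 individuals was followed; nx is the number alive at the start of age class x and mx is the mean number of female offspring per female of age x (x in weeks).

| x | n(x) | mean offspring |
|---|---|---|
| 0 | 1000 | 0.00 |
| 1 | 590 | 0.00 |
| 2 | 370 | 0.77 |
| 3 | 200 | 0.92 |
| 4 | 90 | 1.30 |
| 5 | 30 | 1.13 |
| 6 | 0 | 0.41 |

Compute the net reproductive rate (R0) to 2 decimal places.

lx = nx/n0 = nx/1000: 1, 0.59, 0.37, 0.2, 0.09, 0.03, 0
lx·mx by age: 0, 0, 0.2849, 0.184, 0.117, 0.0339, 0
R0 = Σ lx·mx = 0.6198 → 0.62

0.62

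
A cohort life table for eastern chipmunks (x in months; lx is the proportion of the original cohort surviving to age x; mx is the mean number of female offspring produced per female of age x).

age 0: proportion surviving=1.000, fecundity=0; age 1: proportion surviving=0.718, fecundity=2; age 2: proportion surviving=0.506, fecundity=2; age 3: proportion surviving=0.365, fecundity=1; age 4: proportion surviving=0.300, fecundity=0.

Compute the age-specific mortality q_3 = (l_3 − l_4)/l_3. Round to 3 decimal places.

q_3 = (l_3 − l_4) / l_3 = (0.365 − 0.3) / 0.365
     = 0.065 / 0.365 = 0.178082… → 0.178

0.178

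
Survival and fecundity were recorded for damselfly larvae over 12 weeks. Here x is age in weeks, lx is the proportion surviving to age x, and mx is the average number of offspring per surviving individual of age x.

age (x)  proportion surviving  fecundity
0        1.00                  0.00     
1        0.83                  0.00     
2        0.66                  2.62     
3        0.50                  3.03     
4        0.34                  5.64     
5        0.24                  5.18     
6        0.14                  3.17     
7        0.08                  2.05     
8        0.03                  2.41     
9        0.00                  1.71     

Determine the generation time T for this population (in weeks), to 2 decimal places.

3.71

lx·mx: 0, 0, 1.7292, 1.515, 1.9176, 1.2432, 0.4438, 0.164, 0.0723, 0 → R0 = 7.0851
x·lx·mx: 0, 0, 3.4584, 4.545, 7.6704, 6.216, 2.6628, 1.148, 0.5784, 0 → Σ = 26.279
T = 26.279 / 7.0851 = 3.709051… → 3.71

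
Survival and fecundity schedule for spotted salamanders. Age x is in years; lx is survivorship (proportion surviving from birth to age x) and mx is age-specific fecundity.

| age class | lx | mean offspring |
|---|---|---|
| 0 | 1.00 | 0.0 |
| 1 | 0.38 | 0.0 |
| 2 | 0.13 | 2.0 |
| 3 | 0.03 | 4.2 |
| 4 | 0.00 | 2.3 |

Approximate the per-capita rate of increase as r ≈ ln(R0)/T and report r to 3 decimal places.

-0.409

R0 = Σ lx·mx = 0 + 0 + 0.26 + 0.126 + 0 = 0.386
Σ x·lx·mx = 0.898; T = 0.898/0.386 = 2.32642…
r ≈ ln(R0)/T = ln(0.386)/2.32642… = -0.40918… → -0.409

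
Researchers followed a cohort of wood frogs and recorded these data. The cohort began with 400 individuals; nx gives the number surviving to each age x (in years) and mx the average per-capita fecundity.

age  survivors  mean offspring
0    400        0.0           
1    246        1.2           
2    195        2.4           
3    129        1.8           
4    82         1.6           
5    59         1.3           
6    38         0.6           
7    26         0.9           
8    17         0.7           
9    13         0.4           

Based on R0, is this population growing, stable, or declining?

lx = nx/n0 = nx/400: 1, 0.615, 0.4875, 0.3225, 0.205, 0.1475, 0.095, 0.065, 0.0425, 0.0325
R0 = Σ lx·mx = 0 + 0.738 + 1.17 + 0.5805 + 0.328 + 0.19175 + 0.057 + 0.0585 + 0.02975 + 0.013 = 3.1665
R0 > 1, so the population is growing.

growing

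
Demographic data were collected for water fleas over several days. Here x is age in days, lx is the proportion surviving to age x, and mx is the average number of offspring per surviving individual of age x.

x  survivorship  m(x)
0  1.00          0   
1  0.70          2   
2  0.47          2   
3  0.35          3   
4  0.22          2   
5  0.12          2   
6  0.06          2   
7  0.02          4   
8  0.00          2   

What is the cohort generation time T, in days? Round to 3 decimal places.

2.499

lx·mx: 0, 1.4, 0.94, 1.05, 0.44, 0.24, 0.12, 0.08, 0 → R0 = 4.27
x·lx·mx: 0, 1.4, 1.88, 3.15, 1.76, 1.2, 0.72, 0.56, 0 → Σ = 10.67
T = 10.67 / 4.27 = 2.498829… → 2.499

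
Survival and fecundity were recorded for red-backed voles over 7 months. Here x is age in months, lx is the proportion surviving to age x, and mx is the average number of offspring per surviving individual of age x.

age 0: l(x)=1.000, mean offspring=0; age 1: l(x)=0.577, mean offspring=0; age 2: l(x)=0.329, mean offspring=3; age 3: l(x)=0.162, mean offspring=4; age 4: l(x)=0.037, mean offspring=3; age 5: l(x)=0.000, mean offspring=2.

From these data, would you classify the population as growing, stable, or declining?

growing

R0 = Σ lx·mx = 0 + 0 + 0.987 + 0.648 + 0.111 + 0 = 1.746
R0 > 1, so the population is growing.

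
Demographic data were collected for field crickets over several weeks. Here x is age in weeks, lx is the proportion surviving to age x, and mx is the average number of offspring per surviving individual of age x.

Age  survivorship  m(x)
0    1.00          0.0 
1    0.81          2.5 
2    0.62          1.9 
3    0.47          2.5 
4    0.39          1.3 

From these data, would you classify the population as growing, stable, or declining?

R0 = Σ lx·mx = 0 + 2.025 + 1.178 + 1.175 + 0.507 = 4.885
R0 > 1, so the population is growing.

growing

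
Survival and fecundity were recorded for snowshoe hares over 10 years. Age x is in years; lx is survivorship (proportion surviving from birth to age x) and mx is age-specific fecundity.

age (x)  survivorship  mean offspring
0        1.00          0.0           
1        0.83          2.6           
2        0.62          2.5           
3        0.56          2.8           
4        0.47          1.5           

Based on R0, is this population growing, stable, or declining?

R0 = Σ lx·mx = 0 + 2.158 + 1.55 + 1.568 + 0.705 = 5.981
R0 > 1, so the population is growing.

growing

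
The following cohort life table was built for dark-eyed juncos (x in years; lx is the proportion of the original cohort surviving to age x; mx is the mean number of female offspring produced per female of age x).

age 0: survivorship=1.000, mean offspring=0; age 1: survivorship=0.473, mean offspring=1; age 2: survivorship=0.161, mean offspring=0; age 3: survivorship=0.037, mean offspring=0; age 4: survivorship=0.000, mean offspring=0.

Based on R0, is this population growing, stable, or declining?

R0 = Σ lx·mx = 0 + 0.473 + 0 + 0 + 0 = 0.473
R0 < 1, so the population is declining.

declining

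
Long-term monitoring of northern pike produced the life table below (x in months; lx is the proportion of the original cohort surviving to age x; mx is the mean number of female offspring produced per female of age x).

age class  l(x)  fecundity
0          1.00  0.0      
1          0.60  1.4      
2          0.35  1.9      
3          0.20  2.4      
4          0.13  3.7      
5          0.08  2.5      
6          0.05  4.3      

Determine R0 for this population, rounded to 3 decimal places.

lx·mx by age: 0, 0.84, 0.665, 0.48, 0.481, 0.2, 0.215
R0 = Σ lx·mx = 2.881 → 2.881

2.881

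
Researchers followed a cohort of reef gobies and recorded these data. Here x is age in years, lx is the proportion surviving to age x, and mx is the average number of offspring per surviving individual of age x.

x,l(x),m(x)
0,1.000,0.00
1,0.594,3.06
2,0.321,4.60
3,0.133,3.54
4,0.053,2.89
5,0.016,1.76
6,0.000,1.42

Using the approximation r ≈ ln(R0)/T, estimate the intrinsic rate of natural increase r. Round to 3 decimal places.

0.781

R0 = Σ lx·mx = 0 + 1.81764 + 1.4766 + 0.47082 + 0.15317 + 0.02816 + 0 = 3.94639
Σ x·lx·mx = 6.93678; T = 6.93678/3.94639 = 1.75775…
r ≈ ln(R0)/T = ln(3.94639)/1.75775… = 0.781… → 0.781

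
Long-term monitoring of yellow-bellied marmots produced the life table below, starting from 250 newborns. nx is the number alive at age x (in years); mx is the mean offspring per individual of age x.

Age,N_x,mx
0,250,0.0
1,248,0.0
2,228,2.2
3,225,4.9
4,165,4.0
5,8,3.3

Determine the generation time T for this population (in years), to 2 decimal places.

lx = nx/n0 = nx/250: 1, 0.992, 0.912, 0.9, 0.66, 0.032
lx·mx: 0, 0, 2.0064, 4.41, 2.64, 0.1056 → R0 = 9.162
x·lx·mx: 0, 0, 4.0128, 13.23, 10.56, 0.528 → Σ = 28.3308
T = 28.3308 / 9.162 = 3.092207… → 3.09

3.09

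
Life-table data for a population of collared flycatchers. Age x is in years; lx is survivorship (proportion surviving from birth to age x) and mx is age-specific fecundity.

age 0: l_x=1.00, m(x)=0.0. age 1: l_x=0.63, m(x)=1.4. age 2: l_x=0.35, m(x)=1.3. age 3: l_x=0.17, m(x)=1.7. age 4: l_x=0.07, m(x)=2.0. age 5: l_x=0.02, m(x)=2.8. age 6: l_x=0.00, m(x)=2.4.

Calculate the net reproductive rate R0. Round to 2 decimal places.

1.82

lx·mx by age: 0, 0.882, 0.455, 0.289, 0.14, 0.056, 0
R0 = Σ lx·mx = 1.822 → 1.82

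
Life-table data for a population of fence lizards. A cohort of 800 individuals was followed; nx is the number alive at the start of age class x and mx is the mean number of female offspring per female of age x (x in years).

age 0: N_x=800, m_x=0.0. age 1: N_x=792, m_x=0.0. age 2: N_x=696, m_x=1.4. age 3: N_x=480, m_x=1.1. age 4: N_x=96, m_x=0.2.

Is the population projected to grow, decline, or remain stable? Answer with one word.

growing

lx = nx/n0 = nx/800: 1, 0.99, 0.87, 0.6, 0.12
R0 = Σ lx·mx = 0 + 0 + 1.218 + 0.66 + 0.024 = 1.902
R0 > 1, so the population is growing.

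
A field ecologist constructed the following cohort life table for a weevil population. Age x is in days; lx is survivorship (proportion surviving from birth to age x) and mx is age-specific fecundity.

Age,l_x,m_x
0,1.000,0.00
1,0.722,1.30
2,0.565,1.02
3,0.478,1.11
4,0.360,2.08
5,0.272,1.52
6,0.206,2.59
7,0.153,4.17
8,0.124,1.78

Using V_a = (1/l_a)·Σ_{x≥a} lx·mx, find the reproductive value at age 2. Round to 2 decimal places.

lx·mx for x ≥ 2: 0.5763, 0.53058, 0.7488, 0.41344, 0.53354, 0.63801, 0.22072 → sum = 3.66139
V_2 = 3.66139 / l_2 = 3.66139 / 0.565 = 6.480336… → 6.48

6.48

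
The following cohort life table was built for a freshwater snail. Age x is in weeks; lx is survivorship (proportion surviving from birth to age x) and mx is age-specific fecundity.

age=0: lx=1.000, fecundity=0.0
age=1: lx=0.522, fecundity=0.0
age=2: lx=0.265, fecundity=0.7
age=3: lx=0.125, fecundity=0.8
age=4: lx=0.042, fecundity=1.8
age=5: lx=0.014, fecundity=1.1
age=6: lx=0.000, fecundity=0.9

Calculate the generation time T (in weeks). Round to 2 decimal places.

2.79

lx·mx: 0, 0, 0.1855, 0.1, 0.0756, 0.0154, 0 → R0 = 0.3765
x·lx·mx: 0, 0, 0.371, 0.3, 0.3024, 0.077, 0 → Σ = 1.0504
T = 1.0504 / 0.3765 = 2.789907… → 2.79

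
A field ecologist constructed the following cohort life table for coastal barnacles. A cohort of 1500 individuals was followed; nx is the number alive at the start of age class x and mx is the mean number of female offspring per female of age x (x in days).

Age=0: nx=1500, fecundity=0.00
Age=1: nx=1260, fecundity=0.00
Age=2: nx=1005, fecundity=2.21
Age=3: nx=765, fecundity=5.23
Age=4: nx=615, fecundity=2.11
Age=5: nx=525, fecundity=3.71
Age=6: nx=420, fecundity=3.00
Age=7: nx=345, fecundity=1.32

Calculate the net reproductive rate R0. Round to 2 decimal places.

lx = nx/n0 = nx/1500: 1, 0.84, 0.67, 0.51, 0.41, 0.35, 0.28, 0.23
lx·mx by age: 0, 0, 1.4807, 2.6673, 0.8651, 1.2985, 0.84, 0.3036
R0 = Σ lx·mx = 7.4552 → 7.46

7.46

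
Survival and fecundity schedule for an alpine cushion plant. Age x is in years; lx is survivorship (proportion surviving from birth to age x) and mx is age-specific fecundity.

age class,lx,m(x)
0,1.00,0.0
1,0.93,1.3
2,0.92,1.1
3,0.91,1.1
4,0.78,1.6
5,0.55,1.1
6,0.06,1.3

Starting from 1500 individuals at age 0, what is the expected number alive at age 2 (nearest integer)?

1380

Expected survivors = N0 · l_2 = 1500 × 0.92 = 1380 → 1380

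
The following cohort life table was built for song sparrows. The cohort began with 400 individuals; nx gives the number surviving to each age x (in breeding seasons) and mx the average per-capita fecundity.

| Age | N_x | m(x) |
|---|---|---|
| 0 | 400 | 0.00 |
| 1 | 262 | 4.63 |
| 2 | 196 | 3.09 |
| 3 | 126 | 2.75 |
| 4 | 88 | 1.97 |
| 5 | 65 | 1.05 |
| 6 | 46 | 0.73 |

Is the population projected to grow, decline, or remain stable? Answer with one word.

lx = nx/n0 = nx/400: 1, 0.655, 0.49, 0.315, 0.22, 0.1625, 0.115
R0 = Σ lx·mx = 0 + 3.03265 + 1.5141 + 0.86625 + 0.4334 + 0.170625 + 0.08395 = 6.100975
R0 > 1, so the population is growing.

growing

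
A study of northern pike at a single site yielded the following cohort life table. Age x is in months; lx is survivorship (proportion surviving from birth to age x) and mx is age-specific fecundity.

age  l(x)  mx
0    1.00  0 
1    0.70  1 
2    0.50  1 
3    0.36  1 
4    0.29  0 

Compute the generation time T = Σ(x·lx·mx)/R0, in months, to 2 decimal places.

1.78

lx·mx: 0, 0.7, 0.5, 0.36, 0 → R0 = 1.56
x·lx·mx: 0, 0.7, 1, 1.08, 0 → Σ = 2.78
T = 2.78 / 1.56 = 1.782051… → 1.78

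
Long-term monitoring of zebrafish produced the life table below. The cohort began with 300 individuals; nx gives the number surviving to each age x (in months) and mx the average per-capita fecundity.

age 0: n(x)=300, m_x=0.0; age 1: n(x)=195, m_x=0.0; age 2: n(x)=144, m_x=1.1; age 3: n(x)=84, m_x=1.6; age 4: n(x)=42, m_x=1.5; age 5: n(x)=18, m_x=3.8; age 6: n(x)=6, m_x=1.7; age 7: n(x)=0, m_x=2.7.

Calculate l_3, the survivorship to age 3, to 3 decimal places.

l_3 = n_3/n_0 = 84/300 = 0.28 → 0.280

0.280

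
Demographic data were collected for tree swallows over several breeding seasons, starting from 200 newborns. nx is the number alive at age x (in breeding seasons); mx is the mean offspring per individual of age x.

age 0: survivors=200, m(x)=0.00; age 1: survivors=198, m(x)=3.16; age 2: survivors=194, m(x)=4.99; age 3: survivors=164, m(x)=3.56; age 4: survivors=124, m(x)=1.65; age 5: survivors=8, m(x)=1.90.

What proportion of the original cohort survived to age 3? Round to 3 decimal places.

0.820

l_3 = n_3/n_0 = 164/200 = 0.82 → 0.820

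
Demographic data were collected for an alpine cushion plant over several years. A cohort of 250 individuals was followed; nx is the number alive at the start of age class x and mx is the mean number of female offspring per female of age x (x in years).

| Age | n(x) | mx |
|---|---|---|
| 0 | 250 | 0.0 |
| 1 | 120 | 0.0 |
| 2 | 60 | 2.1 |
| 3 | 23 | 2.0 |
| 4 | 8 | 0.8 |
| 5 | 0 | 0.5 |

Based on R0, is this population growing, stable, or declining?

declining

lx = nx/n0 = nx/250: 1, 0.48, 0.24, 0.092, 0.032, 0
R0 = Σ lx·mx = 0 + 0 + 0.504 + 0.184 + 0.0256 + 0 = 0.7136
R0 < 1, so the population is declining.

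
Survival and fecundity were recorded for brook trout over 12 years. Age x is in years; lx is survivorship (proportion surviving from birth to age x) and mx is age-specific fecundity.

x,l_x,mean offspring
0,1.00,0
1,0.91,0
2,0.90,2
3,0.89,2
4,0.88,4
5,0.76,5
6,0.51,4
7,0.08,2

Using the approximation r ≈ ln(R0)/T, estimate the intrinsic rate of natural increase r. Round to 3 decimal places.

0.609

R0 = Σ lx·mx = 0 + 0 + 1.8 + 1.78 + 3.52 + 3.8 + 2.04 + 0.16 = 13.1
Σ x·lx·mx = 55.38; T = 55.38/13.1 = 4.22748…
r ≈ ln(R0)/T = ln(13.1)/4.22748… = 0.60854… → 0.609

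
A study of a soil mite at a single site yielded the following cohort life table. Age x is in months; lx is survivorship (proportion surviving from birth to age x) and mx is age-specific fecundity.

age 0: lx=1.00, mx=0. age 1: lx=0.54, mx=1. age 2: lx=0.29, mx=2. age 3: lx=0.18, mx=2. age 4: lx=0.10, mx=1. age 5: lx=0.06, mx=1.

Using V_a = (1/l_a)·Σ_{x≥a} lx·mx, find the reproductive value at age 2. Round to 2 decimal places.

3.79

lx·mx for x ≥ 2: 0.58, 0.36, 0.1, 0.06 → sum = 1.1
V_2 = 1.1 / l_2 = 1.1 / 0.29 = 3.793103… → 3.79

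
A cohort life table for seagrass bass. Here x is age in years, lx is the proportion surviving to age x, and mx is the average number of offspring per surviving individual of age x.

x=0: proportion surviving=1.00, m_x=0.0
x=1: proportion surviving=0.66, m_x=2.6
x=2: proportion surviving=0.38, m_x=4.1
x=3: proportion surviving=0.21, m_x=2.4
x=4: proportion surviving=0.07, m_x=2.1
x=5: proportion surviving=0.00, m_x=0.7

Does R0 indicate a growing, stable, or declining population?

growing

R0 = Σ lx·mx = 0 + 1.716 + 1.558 + 0.504 + 0.147 + 0 = 3.925
R0 > 1, so the population is growing.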